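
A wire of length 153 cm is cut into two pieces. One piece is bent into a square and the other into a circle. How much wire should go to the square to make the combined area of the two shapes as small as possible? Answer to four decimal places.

85.6952

Let x be the length used for the square. Square side x/4; circle radius (153−x)/(2π).
A(x) = (x/4)² + π·((153−x)/(2π))² = x²/16 + (153−x)²/(4π) for 0 ≤ x ≤ 153. A'(x) = x/8 − (153−x)/(2π) = 0 gives x = 4·153/(π+4) ≈ 85.6952.
A'' = 1/8 + 1/(2π) > 0, so this gives the minimum combined area; x ≈ 85.6952 cm to the square.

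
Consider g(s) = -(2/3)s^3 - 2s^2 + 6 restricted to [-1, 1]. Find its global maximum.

The derivative is -2s^2 - 4s, whose only zero in [-1, 1] is s = 0.
Compare values at every candidate in [-1, 1]: g(-1) = 14/3; g(0) = 6; g(1) = 10/3.
So the maximum is g(0) = 6.

6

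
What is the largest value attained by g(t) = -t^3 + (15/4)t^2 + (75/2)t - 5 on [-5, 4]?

141

Differentiating, g'(t) = -3t^2 + (15/2)t + 75/2; whose only zero in [-5, 4] is t = -5/2.
Compare values at every candidate in [-5, 4]: g(-5) = 105/4,  g(-5/2) = -955/16,  g(4) = 141.
The maximum over the interval is 141, attained at t = 4.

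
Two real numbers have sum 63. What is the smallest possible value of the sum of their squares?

3969/2

With a + b = 63, a^2 + b^2 = a^2 + (63 − a)^2.
The derivative 2a − 2(63 − a) = 4a − 126 vanishes at a = 63/2; second derivative 4 > 0, a minimum.
The minimum is 2·(63/2)^2 = 3969/2.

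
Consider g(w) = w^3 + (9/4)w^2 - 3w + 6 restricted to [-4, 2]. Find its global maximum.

17

The derivative is 3w^2 + (9/2)w - 3, which vanishes at w = -2 and w = 1/2.
Compare values at every candidate in [-4, 2]: g(-4) = -10; g(-2) = 13; g(1/2) = 83/16; g(2) = 17.
Hence the absolute maximum is 17 at w = 2.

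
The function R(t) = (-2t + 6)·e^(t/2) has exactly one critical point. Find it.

1

Differentiating with the product rule gives R'(t) = (-t + 1)·e^(t/2). Since e^(t/2) > 0, the only critical point is t = 1.
R''(1) has the same sign as -1 < 0, so this is a local maximum.
R(1) = (4)·e^(1/2) ≈ 6.5949.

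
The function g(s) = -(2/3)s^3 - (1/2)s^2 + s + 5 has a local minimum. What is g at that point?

g'(s) = -2s^2 - s + 1. Setting g'(s) = 0 gives s ∈ {-1, 1/2}.
g''(s) = -4s - 1. g''(-1) = 3 > 0 ⇒ local minimum; g''(1/2) = -3 < 0 ⇒ local maximum.
Thus g has its local minimum at s = -1, with value 25/6.

25/6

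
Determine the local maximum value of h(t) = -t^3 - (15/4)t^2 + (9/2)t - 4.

-45/16

h'(t) = -3t^2 - (15/2)t + 9/2 = 0 at t = -3, 1/2.
h''(t) = -6t - 15/2. h''(-3) = 21/2 > 0 ⇒ local minimum; h''(1/2) = -21/2 < 0 ⇒ local maximum.
So the local maximum value is h(1/2) = -45/16.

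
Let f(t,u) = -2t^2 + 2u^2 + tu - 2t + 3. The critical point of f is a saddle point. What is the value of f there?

59/17

∂f/∂t = -4t + u - 2 = 0 and ∂f/∂u = t + 4u = 0, so (t, u) = (-8/17, 2/17).
The Hessian has f_{tt} = -4, f_{uu} = 4, f_{tu} = 1, giving D = -17 < 0, so the point is a saddle point.
f(-8/17, 2/17) = 59/17.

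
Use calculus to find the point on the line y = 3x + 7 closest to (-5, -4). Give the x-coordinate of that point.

Minimize D(x)^2 = (x + 5)^2 + (3x + 11)^2.
d/dx[D^2] = 2(x + 5) + 2·3·(3x + 11) = 0 ⇒ x = -19/5.
Then y = -22/5 and the distance is √(8/5) ≈ 1.2649.

-19/5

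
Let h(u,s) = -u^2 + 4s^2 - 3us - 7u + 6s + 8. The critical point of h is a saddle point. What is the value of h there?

∂h/∂u = -2u - 3s - 7 = 0 and ∂h/∂s = -3u + 8s + 6 = 0, so (u, s) = (-38/25, -33/25).
The Hessian has h_{uu} = -2, h_{ss} = 8, h_{us} = -3, giving D = -25 < 0, so the point is a saddle point.
h(-38/25, -33/25) = 234/25.

234/25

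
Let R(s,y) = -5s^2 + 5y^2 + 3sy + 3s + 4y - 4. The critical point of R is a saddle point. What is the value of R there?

-507/109

∂R/∂s = -10s + 3y + 3 = 0 and ∂R/∂y = 3s + 10y + 4 = 0, so (s, y) = (18/109, -49/109).
The Hessian has R_{ss} = -10, R_{yy} = 10, R_{sy} = 3, giving D = -109 < 0, so the point is a saddle point.
R(18/109, -49/109) = -507/109.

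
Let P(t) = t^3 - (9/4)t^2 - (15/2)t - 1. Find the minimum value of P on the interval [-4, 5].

-71

P'(t) = 3t^2 - (9/2)t - 15/2, which vanishes at t = -1 and t = 5/2.
Compare values at every candidate in [-4, 5]: P(-4) = -71; P(-1) = 13/4; P(5/2) = -291/16; P(5) = 121/4.
Hence the absolute minimum is -71 at t = -4.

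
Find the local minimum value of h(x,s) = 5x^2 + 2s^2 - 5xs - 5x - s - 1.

∂h/∂x = 10x - 5s - 5 = 0 and ∂h/∂s = -5x + 4s - 1 = 0, so (x, s) = (5/3, 7/3).
The Hessian has h_{xx} = 10, h_{ss} = 4, h_{xs} = -5, giving D = 15 > 0 with h_{xx} > 0, so the point is a local minimum.
h(5/3, 7/3) = -19/3.

-19/3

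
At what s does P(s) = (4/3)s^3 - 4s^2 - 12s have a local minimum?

P'(s) = 4s^2 - 8s - 12 = 0 at s = -1, 3.
Second-derivative test with P''(s) = 8s - 8: P''(-1) = -16 < 0 ⇒ local maximum; P''(3) = 16 > 0 ⇒ local minimum.
The local minimum is P(3) = -36.

3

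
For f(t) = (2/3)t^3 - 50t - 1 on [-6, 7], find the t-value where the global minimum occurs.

5

f'(t) = 2t^2 - 50, which vanishes at t = -5 and t = 5.
Candidates: f(-6) = 155, f(-5) = 497/3, f(5) = -503/3, f(7) = -367/3.
The minimum over the interval is -503/3, attained at t = 5.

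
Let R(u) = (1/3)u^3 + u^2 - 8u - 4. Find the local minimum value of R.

-40/3

R'(u) = u^2 + 2u - 8 = 0 at u = -4, 2.
R''(u) = 2u + 2. R''(-4) = -6 < 0 ⇒ local maximum; R''(2) = 6 > 0 ⇒ local minimum.
So the local minimum value is R(2) = -40/3.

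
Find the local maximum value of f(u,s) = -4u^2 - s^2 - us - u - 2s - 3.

∂f/∂u = -8u - s - 1 = 0 and ∂f/∂s = -u - 2s - 2 = 0, so (u, s) = (0, -1).
The Hessian has f_{uu} = -8, f_{ss} = -2, f_{us} = -1, giving D = 15 > 0 with f_{uu} < 0, so the point is a local maximum.
f(0, -1) = -2.

-2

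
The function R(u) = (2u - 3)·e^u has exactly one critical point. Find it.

1/2

By the product rule, R'(u) = (2u - 1)·e^u. Since e^u > 0, the only critical point is u = 1/2.
R''(1/2) has the same sign as 2 > 0, so this is a local minimum.
R(1/2) = (-2)·e^(1/2) ≈ -3.2974.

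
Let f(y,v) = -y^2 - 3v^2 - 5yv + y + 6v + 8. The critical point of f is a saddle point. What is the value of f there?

95/13

∂f/∂y = -2y - 5v + 1 = 0 and ∂f/∂v = -5y - 6v + 6 = 0, so (y, v) = (24/13, -7/13).
The Hessian has f_{yy} = -2, f_{vv} = -6, f_{yv} = -5, giving D = -13 < 0, so the point is a saddle point.
f(24/13, -7/13) = 95/13.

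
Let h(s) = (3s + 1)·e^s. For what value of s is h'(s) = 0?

h'(s) = 3·e^s + (3s + 1)·1·e^s = (3s + 4)·e^s. Since e^s > 0, the only critical point is s = -4/3.
h''(-4/3) has the same sign as 3 > 0, so this is a local minimum.
h(-4/3) = (-3)·e^(-4/3) ≈ -0.7908.

-4/3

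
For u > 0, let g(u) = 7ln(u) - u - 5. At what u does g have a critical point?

g'(u) = 7/u − 1 = 0 gives u = 7.
g''(u) = -7/u², which is negative for u > 0, so this is a local maximum.
g(7) = 7·ln(7) - 7 - 5 ≈ 1.6214.

7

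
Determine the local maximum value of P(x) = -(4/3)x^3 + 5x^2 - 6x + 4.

Critical points: P'(x) = -4x^2 + 10x - 6 vanishes at x = 1, 3/2.
Second-derivative test with P''(x) = -8x + 10: P''(1) = 2 > 0 ⇒ local minimum; P''(3/2) = -2 < 0 ⇒ local maximum.
So the local maximum value is P(3/2) = 7/4.

7/4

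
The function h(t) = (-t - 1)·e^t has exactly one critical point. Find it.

-2

Differentiating with the product rule gives h'(t) = (-t - 2)·e^t. Since e^t > 0, the only critical point is t = -2.
h''(-2) has the same sign as -1 < 0, so this is a local maximum.
h(-2) = (1)·e^(-2) ≈ 0.1353.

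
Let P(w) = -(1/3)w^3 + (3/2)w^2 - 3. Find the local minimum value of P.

-3

Critical points: P'(w) = -w^2 + 3w vanishes at w = 0, 3.
P''(w) = -2w + 3. P''(0) = 3 > 0 ⇒ local minimum; P''(3) = -3 < 0 ⇒ local maximum.
So the local minimum value is P(0) = -3.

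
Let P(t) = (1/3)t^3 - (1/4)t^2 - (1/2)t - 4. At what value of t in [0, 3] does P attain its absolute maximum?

3

P'(t) = t^2 - (1/2)t - 1/2, whose only zero in [0, 3] is t = 1.
Compare values at every candidate in [0, 3]: P(0) = -4, P(1) = -53/12, P(3) = 5/4.
So the maximum is P(3) = 5/4.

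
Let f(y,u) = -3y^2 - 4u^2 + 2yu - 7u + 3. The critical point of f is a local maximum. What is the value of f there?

∂f/∂y = -6y + 2u = 0 and ∂f/∂u = 2y - 8u - 7 = 0, so (y, u) = (-7/22, -21/22).
The Hessian has f_{yy} = -6, f_{uu} = -8, f_{yu} = 2, giving D = 44 > 0 with f_{yy} < 0, so the point is a local maximum.
f(-7/22, -21/22) = 279/44.

279/44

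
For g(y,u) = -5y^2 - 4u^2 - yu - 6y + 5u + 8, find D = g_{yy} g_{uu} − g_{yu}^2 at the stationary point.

79

∂g/∂y = -10y - u - 6 = 0 and ∂g/∂u = -y - 8u + 5 = 0, so (y, u) = (-53/79, 56/79).
The Hessian has g_{yy} = -10, g_{uu} = -8, g_{yu} = -1, giving D = 79 > 0 with g_{yy} < 0, so the point is a local maximum.
D = (-10)·(-8) − (-1)^2 = 79.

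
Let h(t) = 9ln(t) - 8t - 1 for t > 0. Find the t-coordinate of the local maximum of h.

9/8

h'(t) = 9/t − 8 = 0 gives t = 9/8.
h''(t) = -9/t², which is negative for t > 0, so this is a local maximum.
h(9/8) = 9·ln(9/8) - 9 - 1 ≈ -8.9400.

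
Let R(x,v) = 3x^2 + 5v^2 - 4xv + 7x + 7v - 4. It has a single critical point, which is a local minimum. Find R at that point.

-191/11

∂R/∂x = 6x - 4v + 7 = 0 and ∂R/∂v = -4x + 10v + 7 = 0, so (x, v) = (-49/22, -35/22).
The Hessian has R_{xx} = 6, R_{vv} = 10, R_{xv} = -4, giving D = 44 > 0 with R_{xx} > 0, so the point is a local minimum.
R(-49/22, -35/22) = -191/11.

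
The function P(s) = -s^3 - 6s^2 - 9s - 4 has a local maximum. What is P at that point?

0

P'(s) = -3s^2 - 12s - 9 = 0 at s = -3, -1.
Second-derivative test with P''(s) = -6s - 12: P''(-3) = 6 > 0 ⇒ local minimum; P''(-1) = -6 < 0 ⇒ local maximum.
So the local maximum value is P(-1) = 0.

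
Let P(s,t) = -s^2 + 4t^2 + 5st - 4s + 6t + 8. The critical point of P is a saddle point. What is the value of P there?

476/41

∂P/∂s = -2s + 5t - 4 = 0 and ∂P/∂t = 5s + 8t + 6 = 0, so (s, t) = (-62/41, 8/41).
The Hessian has P_{ss} = -2, P_{tt} = 8, P_{st} = 5, giving D = -41 < 0, so the point is a saddle point.
P(-62/41, 8/41) = 476/41.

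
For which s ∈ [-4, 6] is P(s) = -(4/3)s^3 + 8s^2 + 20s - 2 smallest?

P'(s) = -4s^2 + 16s + 20, which vanishes at s = -1 and s = 5.
Evaluating at the critical points and endpoints: P(-4) = 394/3; P(-1) = -38/3; P(5) = 394/3; P(6) = 118.
So the minimum is P(-1) = -38/3.

-1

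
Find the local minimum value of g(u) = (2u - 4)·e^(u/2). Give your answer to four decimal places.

-4.0000

g'(u) = 2·e^(u/2) + (2u - 4)·(1/2)·e^(u/2) = (u)·e^(u/2). Since e^(u/2) > 0, the only critical point is u = 0.
g''(0) has the same sign as 1 > 0, so this is a local minimum.
g(0) = (-4)·e^(0) ≈ -4.0000.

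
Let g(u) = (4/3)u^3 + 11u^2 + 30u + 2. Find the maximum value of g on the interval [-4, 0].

2

g'(u) = 4u^2 + 22u + 30, which vanishes at u = -3 and u = -5/2.
Evaluating at the critical points and endpoints: g(-4) = -82/3; g(-3) = -25; g(-5/2) = -301/12; g(0) = 2.
Hence the absolute maximum is 2 at u = 0.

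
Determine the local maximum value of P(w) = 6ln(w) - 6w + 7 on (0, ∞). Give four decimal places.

P'(w) = 6/w − 6 = 0 gives w = 1.
P''(w) = -6/w², which is negative for w > 0, so this is a local maximum.
P(1) = 6·ln(1) - 6 + 7 ≈ 1.0000.

1.0000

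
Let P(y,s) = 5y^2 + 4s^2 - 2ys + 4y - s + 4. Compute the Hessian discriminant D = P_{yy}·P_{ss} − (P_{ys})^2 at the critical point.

76

∂P/∂y = 10y - 2s + 4 = 0 and ∂P/∂s = -2y + 8s - 1 = 0, so (y, s) = (-15/38, 1/38).
The Hessian has P_{yy} = 10, P_{ss} = 8, P_{ys} = -2, giving D = 76 > 0 with P_{yy} > 0, so the point is a local minimum.
D = (10)·(8) − (-2)^2 = 76.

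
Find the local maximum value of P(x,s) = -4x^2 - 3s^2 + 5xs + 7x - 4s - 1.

∂P/∂x = -8x + 5s + 7 = 0 and ∂P/∂s = 5x - 6s - 4 = 0, so (x, s) = (22/23, 3/23).
The Hessian has P_{xx} = -8, P_{ss} = -6, P_{xs} = 5, giving D = 23 > 0 with P_{xx} < 0, so the point is a local maximum.
P(22/23, 3/23) = 48/23.

48/23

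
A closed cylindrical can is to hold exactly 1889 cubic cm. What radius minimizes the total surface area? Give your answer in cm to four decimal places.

With radius r and height h, πr²h = 1889 so h = 1889/(πr²), and S(r) = 2πr² + 2πrh = 2πr² + 2·1889/r.
S'(r) = 4πr − 2·1889/r² = 0 ⇒ r³ = 1889/(2π), so r ≈ 6.6991 and h = 2r ≈ 13.3982.
S''(r) = 4π + 4·1889/r³ > 0, so this is the minimum; S ≈ 845.9328.

6.6991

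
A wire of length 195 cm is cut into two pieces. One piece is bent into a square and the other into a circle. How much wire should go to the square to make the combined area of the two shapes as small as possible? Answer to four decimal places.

Let x be the length used for the square. Square side x/4; circle radius (195−x)/(2π).
A(x) = (x/4)² + π·((195−x)/(2π))² = x²/16 + (195−x)²/(4π) for 0 ≤ x ≤ 195. A'(x) = x/8 − (195−x)/(2π) = 0 gives x = 4·195/(π+4) ≈ 109.2193.
A'' = 1/8 + 1/(2π) > 0, so this gives the minimum combined area; x ≈ 109.2193 cm to the square.

109.2193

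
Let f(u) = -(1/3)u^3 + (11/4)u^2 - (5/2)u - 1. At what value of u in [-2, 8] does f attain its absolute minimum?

The derivative is -u^2 + (11/2)u - 5/2, which vanishes at u = 1/2 and u = 5.
Candidates: f(-2) = 53/3,  f(1/2) = -77/48,  f(5) = 163/12,  f(8) = -47/3.
The minimum over the interval is -47/3, attained at u = 8.

8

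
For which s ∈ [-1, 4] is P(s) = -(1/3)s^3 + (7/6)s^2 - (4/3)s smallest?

Differentiating, P'(s) = -s^2 + (7/3)s - 4/3; which vanishes at s = 1 and s = 4/3.
Compare values at every candidate in [-1, 4]: P(-1) = 17/6; P(1) = -1/2; P(4/3) = -40/81; P(4) = -8.
So the minimum is P(4) = -8.

4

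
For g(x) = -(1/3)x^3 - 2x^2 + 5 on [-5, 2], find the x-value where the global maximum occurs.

0

g'(x) = -x^2 - 4x, which vanishes at x = -4 and x = 0.
Evaluating at the critical points and endpoints: g(-5) = -10/3; g(-4) = -17/3; g(0) = 5; g(2) = -17/3.
Hence the absolute maximum is 5 at x = 0.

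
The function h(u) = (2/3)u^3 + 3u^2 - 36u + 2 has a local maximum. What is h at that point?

h'(u) = 2u^2 + 6u - 36 = 0 at u = -6, 3.
Second-derivative test with h''(u) = 4u + 6: h''(-6) = -18 < 0 ⇒ local maximum; h''(3) = 18 > 0 ⇒ local minimum.
So the local maximum value is h(-6) = 182.

182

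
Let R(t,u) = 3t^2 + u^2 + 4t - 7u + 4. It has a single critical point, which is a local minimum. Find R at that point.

∂R/∂t = 6t + 4 = 0 and ∂R/∂u = 2u - 7 = 0, so (t, u) = (-2/3, 7/2).
The Hessian has R_{tt} = 6, R_{uu} = 2, R_{tu} = 0, giving D = 12 > 0 with R_{tt} > 0, so the point is a local minimum.
R(-2/3, 7/2) = -115/12.

-115/12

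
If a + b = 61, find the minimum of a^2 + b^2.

With a + b = 61, a^2 + b^2 = a^2 + (61 − a)^2.
The derivative 2a − 2(61 − a) = 4a − 122 vanishes at a = 61/2; second derivative 4 > 0, a minimum.
The minimum is 2·(61/2)^2 = 3721/2.

3721/2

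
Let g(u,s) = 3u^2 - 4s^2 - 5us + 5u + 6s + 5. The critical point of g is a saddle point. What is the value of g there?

∂g/∂u = 6u - 5s + 5 = 0 and ∂g/∂s = -5u - 8s + 6 = 0, so (u, s) = (-10/73, 61/73).
The Hessian has g_{uu} = 6, g_{ss} = -8, g_{us} = -5, giving D = -73 < 0, so the point is a saddle point.
g(-10/73, 61/73) = 523/73.

523/73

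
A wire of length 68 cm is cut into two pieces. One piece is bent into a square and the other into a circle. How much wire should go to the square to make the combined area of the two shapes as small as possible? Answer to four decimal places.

Let x be the length used for the square. Square side x/4; circle radius (68−x)/(2π).
A(x) = (x/4)² + π·((68−x)/(2π))² = x²/16 + (68−x)²/(4π) for 0 ≤ x ≤ 68. A'(x) = x/8 − (68−x)/(2π) = 0 gives x = 4·68/(π+4) ≈ 38.0867.
A'' = 1/8 + 1/(2π) > 0, so this gives the minimum combined area; x ≈ 38.0867 cm to the square.

38.0867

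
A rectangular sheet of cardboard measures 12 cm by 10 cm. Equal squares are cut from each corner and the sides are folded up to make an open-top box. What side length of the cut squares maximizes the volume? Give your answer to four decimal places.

1.8107

With cut size x, the volume is V(x) = x(12 − 2x)(10 − 2x) for 0 < x < 5.
V'(x) = 12x^2 − 88x + 120. Setting V'(x) = 0 gives x ≈ 1.8107 (the root in (0, 5)).
V''(x) = 24x − 88 is negative there, so this is the maximum; V ≈ 96.7706.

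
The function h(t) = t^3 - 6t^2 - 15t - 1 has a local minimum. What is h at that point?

Critical points: h'(t) = 3t^2 - 12t - 15 vanishes at t = -1, 5.
Second-derivative test with h''(t) = 6t - 12: h''(-1) = -18 < 0 ⇒ local maximum; h''(5) = 18 > 0 ⇒ local minimum.
Thus h has its local minimum at t = 5, with value -101.

-101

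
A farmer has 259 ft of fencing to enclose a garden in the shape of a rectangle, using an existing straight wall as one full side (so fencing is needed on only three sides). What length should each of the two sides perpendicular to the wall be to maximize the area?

259/4

Let the sides perpendicular to the wall have length x and the parallel side y, so 2x + y = 259 and the area is A = xy = x(259 − 2x).
A'(x) = 259 − 4x = 0 gives x = 259/4, and A''(x) = −4 < 0 confirms a maximum.
Then y = 259 − 2·259/4 = 259/2 and A = 67081/8.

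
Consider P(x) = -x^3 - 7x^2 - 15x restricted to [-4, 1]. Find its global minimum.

-23

The derivative is -3x^2 - 14x - 15, which vanishes at x = -3 and x = -5/3.
Evaluating at the critical points and endpoints: P(-4) = 12; P(-3) = 9; P(-5/3) = 275/27; P(1) = -23.
So the minimum is P(1) = -23.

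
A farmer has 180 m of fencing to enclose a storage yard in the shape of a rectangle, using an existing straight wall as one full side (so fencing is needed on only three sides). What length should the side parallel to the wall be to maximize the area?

Let the sides perpendicular to the wall have length x and the parallel side y, so 2x + y = 180 and the area is A = xy = x(180 − 2x).
A'(x) = 180 − 4x = 0 gives x = 45, and A''(x) = −4 < 0 confirms a maximum.
Then y = 180 − 2·45 = 90 and A = 4050.

90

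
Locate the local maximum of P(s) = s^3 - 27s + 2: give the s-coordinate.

-3

P'(s) = 3s^2 - 27 = 0 at s = -3, 3.
Since P''(s) = 6s, we get P''(-3) = -18 < 0 ⇒ local maximum; P''(3) = 18 > 0 ⇒ local minimum.
So the local maximum value is P(-3) = 56.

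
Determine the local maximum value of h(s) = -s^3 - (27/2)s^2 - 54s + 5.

145/2

Critical points: h'(s) = -3s^2 - 27s - 54 vanishes at s = -6, -3.
Since h''(s) = -6s - 27, we get h''(-6) = 9 > 0 ⇒ local minimum; h''(-3) = -9 < 0 ⇒ local maximum.
So the local maximum value is h(-3) = 145/2.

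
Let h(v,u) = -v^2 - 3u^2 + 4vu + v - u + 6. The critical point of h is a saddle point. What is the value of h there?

6

∂h/∂v = -2v + 4u + 1 = 0 and ∂h/∂u = 4v - 6u - 1 = 0, so (v, u) = (-1/2, -1/2).
The Hessian has h_{vv} = -2, h_{uu} = -6, h_{vu} = 4, giving D = -4 < 0, so the point is a saddle point.
h(-1/2, -1/2) = 6.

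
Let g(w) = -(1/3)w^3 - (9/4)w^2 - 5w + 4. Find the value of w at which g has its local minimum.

-5/2

g'(w) = -w^2 - (9/2)w - 5 = 0 at w = -5/2, -2.
Since g''(w) = -2w - 9/2, we get g''(-5/2) = 1/2 > 0 ⇒ local minimum; g''(-2) = -1/2 < 0 ⇒ local maximum.
The local minimum is g(-5/2) = 367/48.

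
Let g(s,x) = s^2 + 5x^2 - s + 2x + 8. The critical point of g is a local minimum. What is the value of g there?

151/20

∂g/∂s = 2s - 1 = 0 and ∂g/∂x = 10x + 2 = 0, so (s, x) = (1/2, -1/5).
The Hessian has g_{ss} = 2, g_{xx} = 10, g_{sx} = 0, giving D = 20 > 0 with g_{ss} > 0, so the point is a local minimum.
g(1/2, -1/5) = 151/20.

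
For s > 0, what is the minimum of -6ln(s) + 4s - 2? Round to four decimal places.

1.5672

h'(s) = -6/s + 4 = 0 gives s = 3/2.
h''(s) = 6/s², which is positive for s > 0, so this is a local minimum.
h(3/2) = -6·ln(3/2) + 6 - 2 ≈ 1.5672.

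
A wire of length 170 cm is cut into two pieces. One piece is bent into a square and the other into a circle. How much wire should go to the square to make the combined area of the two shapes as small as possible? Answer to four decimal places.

95.2169

Let x be the length used for the square. Square side x/4; circle radius (170−x)/(2π).
A(x) = (x/4)² + π·((170−x)/(2π))² = x²/16 + (170−x)²/(4π) for 0 ≤ x ≤ 170. A'(x) = x/8 − (170−x)/(2π) = 0 gives x = 4·170/(π+4) ≈ 95.2169.
A'' = 1/8 + 1/(2π) > 0, so this gives the minimum combined area; x ≈ 95.2169 cm to the square.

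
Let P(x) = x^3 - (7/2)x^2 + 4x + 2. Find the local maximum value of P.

7/2

P'(x) = 3x^2 - 7x + 4. Setting P'(x) = 0 gives x ∈ {1, 4/3}.
P''(x) = 6x - 7. P''(1) = -1 < 0 ⇒ local maximum; P''(4/3) = 1 > 0 ⇒ local minimum.
The local maximum is P(1) = 7/2.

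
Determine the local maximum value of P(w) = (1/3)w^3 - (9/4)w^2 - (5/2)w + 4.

P'(w) = w^2 - (9/2)w - 5/2 = 0 at w = -1/2, 5.
Second-derivative test with P''(w) = 2w - 9/2: P''(-1/2) = -11/2 < 0 ⇒ local maximum; P''(5) = 11/2 > 0 ⇒ local minimum.
So the local maximum value is P(-1/2) = 223/48.

223/48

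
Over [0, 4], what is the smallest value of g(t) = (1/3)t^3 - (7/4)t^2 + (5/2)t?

Differentiating, g'(t) = t^2 - (7/2)t + 5/2; which vanishes at t = 1 and t = 5/2.
Evaluating at the critical points and endpoints: g(0) = 0,  g(1) = 13/12,  g(5/2) = 25/48,  g(4) = 10/3.
The minimum over the interval is 0, attained at t = 0.

0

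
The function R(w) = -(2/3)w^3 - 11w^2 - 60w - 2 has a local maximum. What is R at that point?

319/3

R'(w) = -2w^2 - 22w - 60. Setting R'(w) = 0 gives w ∈ {-6, -5}.
Second-derivative test with R''(w) = -4w - 22: R''(-6) = 2 > 0 ⇒ local minimum; R''(-5) = -2 < 0 ⇒ local maximum.
The local maximum is R(-5) = 319/3.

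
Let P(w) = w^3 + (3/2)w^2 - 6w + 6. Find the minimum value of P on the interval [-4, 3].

P'(w) = 3w^2 + 3w - 6, which vanishes at w = -2 and w = 1.
Evaluating at the critical points and endpoints: P(-4) = -10,  P(-2) = 16,  P(1) = 5/2,  P(3) = 57/2.
Hence the absolute minimum is -10 at w = -4.

-10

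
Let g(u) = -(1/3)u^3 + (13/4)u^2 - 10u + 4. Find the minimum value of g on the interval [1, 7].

Differentiating, g'(u) = -u^2 + (13/2)u - 10; which vanishes at u = 5/2 and u = 4.
Evaluating at the critical points and endpoints: g(1) = -37/12,  g(5/2) = -283/48,  g(4) = -16/3,  g(7) = -253/12.
The minimum over the interval is -253/12, attained at u = 7.

-253/12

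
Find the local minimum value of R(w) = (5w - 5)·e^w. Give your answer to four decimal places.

By the product rule, R'(w) = (5w)·e^w. Since e^w > 0, the only critical point is w = 0.
R''(0) has the same sign as 5 > 0, so this is a local minimum.
R(0) = (-5)·e^(0) ≈ -5.0000.

-5.0000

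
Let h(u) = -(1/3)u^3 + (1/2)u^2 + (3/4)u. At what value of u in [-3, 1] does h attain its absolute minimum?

-1/2

The derivative is -u^2 + u + 3/4, whose only zero in [-3, 1] is u = -1/2.
Candidates: h(-3) = 45/4,  h(-1/2) = -5/24,  h(1) = 11/12.
The minimum over the interval is -5/24, attained at u = -1/2.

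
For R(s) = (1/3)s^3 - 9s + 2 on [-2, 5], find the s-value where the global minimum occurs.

3

Differentiating, R'(s) = s^2 - 9; whose only zero in [-2, 5] is s = 3.
Candidates: R(-2) = 52/3,  R(3) = -16,  R(5) = -4/3.
The minimum over the interval is -16, attained at s = 3.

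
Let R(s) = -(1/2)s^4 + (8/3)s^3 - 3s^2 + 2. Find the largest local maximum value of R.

13/2

R'(s) = -2s^3 + 8s^2 - 6s. Setting R'(s) = 0 gives s ∈ {0, 1, 3}.
Since R''(s) = -6s^2 + 16s - 6, we get R''(0) = -6 < 0 ⇒ local maximum; R''(1) = 4 > 0 ⇒ local minimum; R''(3) = -12 < 0 ⇒ local maximum.
Thus R has its largest local maximum at s = 3, with value 13/2.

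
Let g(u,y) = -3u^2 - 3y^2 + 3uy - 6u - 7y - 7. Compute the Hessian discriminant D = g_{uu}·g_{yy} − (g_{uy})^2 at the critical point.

∂g/∂u = -6u + 3y - 6 = 0 and ∂g/∂y = 3u - 6y - 7 = 0, so (u, y) = (-19/9, -20/9).
The Hessian has g_{uu} = -6, g_{yy} = -6, g_{uy} = 3, giving D = 27 > 0 with g_{uu} < 0, so the point is a local maximum.
D = (-6)·(-6) − (3)^2 = 27.

27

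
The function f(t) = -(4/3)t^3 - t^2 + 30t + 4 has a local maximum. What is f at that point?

Critical points: f'(t) = -4t^2 - 2t + 30 vanishes at t = -3, 5/2.
Since f''(t) = -8t - 2, we get f''(-3) = 22 > 0 ⇒ local minimum; f''(5/2) = -22 < 0 ⇒ local maximum.
So the local maximum value is f(5/2) = 623/12.

623/12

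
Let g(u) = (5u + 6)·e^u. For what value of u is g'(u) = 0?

g'(u) = 5·e^u + (5u + 6)·1·e^u = (5u + 11)·e^u. Since e^u > 0, the only critical point is u = -11/5.
g''(-11/5) has the same sign as 5 > 0, so this is a local minimum.
g(-11/5) = (-5)·e^(-11/5) ≈ -0.5540.

-11/5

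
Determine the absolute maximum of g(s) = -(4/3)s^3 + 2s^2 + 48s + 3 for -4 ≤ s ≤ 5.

Differentiating, g'(s) = -4s^2 + 4s + 48; which vanishes at s = -3 and s = 4.
Candidates: g(-4) = -215/3; g(-3) = -87; g(4) = 425/3; g(5) = 379/3.
Hence the absolute maximum is 425/3 at s = 4.

425/3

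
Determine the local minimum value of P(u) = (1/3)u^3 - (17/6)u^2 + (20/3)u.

P'(u) = u^2 - (17/3)u + 20/3 = 0 at u = 5/3, 4.
Second-derivative test with P''(u) = 2u - 17/3: P''(5/3) = -7/3 < 0 ⇒ local maximum; P''(4) = 7/3 > 0 ⇒ local minimum.
So the local minimum value is P(4) = 8/3.

8/3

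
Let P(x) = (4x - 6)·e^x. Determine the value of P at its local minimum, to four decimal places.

-6.5949

P'(x) = 4·e^x + (4x - 6)·1·e^x = (4x - 2)·e^x. Since e^x > 0, the only critical point is x = 1/2.
P''(1/2) has the same sign as 4 > 0, so this is a local minimum.
P(1/2) = (-4)·e^(1/2) ≈ -6.5949.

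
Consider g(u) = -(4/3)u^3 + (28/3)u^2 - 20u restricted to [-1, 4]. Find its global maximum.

92/3

Differentiating, g'(u) = -4u^2 + (56/3)u - 20; which vanishes at u = 5/3 and u = 3.
Candidates: g(-1) = 92/3, g(5/3) = -1100/81, g(3) = -12, g(4) = -16.
So the maximum is g(-1) = 92/3.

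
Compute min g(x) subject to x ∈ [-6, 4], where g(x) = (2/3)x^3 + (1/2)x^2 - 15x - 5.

g'(x) = 2x^2 + x - 15, which vanishes at x = -3 and x = 5/2.
Compare values at every candidate in [-6, 4]: g(-6) = -41, g(-3) = 53/2, g(5/2) = -695/24, g(4) = -43/3.
The minimum over the interval is -41, attained at x = -6.

-41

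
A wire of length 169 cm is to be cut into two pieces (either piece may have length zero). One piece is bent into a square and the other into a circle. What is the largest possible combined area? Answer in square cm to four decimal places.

2272.8122

Let x be the length used for the square. Square side x/4; circle radius (169−x)/(2π).
A(x) = (x/4)² + π·((169−x)/(2π))² = x²/16 + (169−x)²/(4π) for 0 ≤ x ≤ 169. A'(x) = x/8 − (169−x)/(2π) = 0 gives x = 4·169/(π+4) ≈ 94.6568.
A'' > 0, so the interior critical point is a minimum; the maximum is at an endpoint. A(0) = 2272.8122 and A(169) = 1785.0625, so the largest area is 2272.8122.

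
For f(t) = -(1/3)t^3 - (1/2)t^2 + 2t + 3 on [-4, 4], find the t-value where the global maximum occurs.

-4

The derivative is -t^2 - t + 2, which vanishes at t = -2 and t = 1.
Compare values at every candidate in [-4, 4]: f(-4) = 25/3,  f(-2) = -1/3,  f(1) = 25/6,  f(4) = -55/3.
So the maximum is f(-4) = 25/3.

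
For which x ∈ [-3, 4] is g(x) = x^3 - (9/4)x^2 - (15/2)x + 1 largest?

The derivative is 3x^2 - (9/2)x - 15/2, which vanishes at x = -1 and x = 5/2.
Evaluating at the critical points and endpoints: g(-3) = -95/4, g(-1) = 21/4, g(5/2) = -259/16, g(4) = -1.
So the maximum is g(-1) = 21/4.

-1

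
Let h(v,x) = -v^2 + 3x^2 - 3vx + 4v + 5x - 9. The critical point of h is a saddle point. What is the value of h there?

-106/21

∂h/∂v = -2v - 3x + 4 = 0 and ∂h/∂x = -3v + 6x + 5 = 0, so (v, x) = (13/7, 2/21).
The Hessian has h_{vv} = -2, h_{xx} = 6, h_{vx} = -3, giving D = -21 < 0, so the point is a saddle point.
h(13/7, 2/21) = -106/21.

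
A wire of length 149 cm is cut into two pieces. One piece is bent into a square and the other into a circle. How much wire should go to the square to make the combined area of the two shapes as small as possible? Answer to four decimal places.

83.4548

Let x be the length used for the square. Square side x/4; circle radius (149−x)/(2π).
A(x) = (x/4)² + π·((149−x)/(2π))² = x²/16 + (149−x)²/(4π) for 0 ≤ x ≤ 149. A'(x) = x/8 − (149−x)/(2π) = 0 gives x = 4·149/(π+4) ≈ 83.4548.
A'' = 1/8 + 1/(2π) > 0, so this gives the minimum combined area; x ≈ 83.4548 cm to the square.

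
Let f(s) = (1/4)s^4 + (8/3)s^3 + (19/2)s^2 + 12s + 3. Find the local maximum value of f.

f'(s) = s^3 + 8s^2 + 19s + 12. Setting f'(s) = 0 gives s ∈ {-4, -3, -1}.
f''(s) = 3s^2 + 16s + 19. f''(-4) = 3 > 0 ⇒ local minimum; f''(-3) = -2 < 0 ⇒ local maximum; f''(-1) = 6 > 0 ⇒ local minimum.
So the local maximum value is f(-3) = 3/4.

3/4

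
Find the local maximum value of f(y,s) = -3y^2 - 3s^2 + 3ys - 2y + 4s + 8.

∂f/∂y = -6y + 3s - 2 = 0 and ∂f/∂s = 3y - 6s + 4 = 0, so (y, s) = (0, 2/3).
The Hessian has f_{yy} = -6, f_{ss} = -6, f_{ys} = 3, giving D = 27 > 0 with f_{yy} < 0, so the point is a local maximum.
f(0, 2/3) = 28/3.

28/3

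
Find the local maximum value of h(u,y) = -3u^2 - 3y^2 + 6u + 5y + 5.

121/12

∂h/∂u = -6u + 6 = 0 and ∂h/∂y = -6y + 5 = 0, so (u, y) = (1, 5/6).
The Hessian has h_{uu} = -6, h_{yy} = -6, h_{uy} = 0, giving D = 36 > 0 with h_{uu} < 0, so the point is a local maximum.
h(1, 5/6) = 121/12.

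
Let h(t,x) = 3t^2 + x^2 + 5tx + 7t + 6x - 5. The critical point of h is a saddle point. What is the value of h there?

-118/13

∂h/∂t = 6t + 5x + 7 = 0 and ∂h/∂x = 5t + 2x + 6 = 0, so (t, x) = (-16/13, 1/13).
The Hessian has h_{tt} = 6, h_{xx} = 2, h_{tx} = 5, giving D = -13 < 0, so the point is a saddle point.
h(-16/13, 1/13) = -118/13.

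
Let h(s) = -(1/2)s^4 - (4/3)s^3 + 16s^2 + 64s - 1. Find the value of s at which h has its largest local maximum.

4

h'(s) = -2s^3 - 4s^2 + 32s + 64. Setting h'(s) = 0 gives s ∈ {-4, -2, 4}.
Since h''(s) = -6s^2 - 8s + 32, we get h''(-4) = -32 < 0 ⇒ local maximum; h''(-2) = 24 > 0 ⇒ local minimum; h''(4) = -96 < 0 ⇒ local maximum.
So the largest local maximum value is h(4) = 893/3.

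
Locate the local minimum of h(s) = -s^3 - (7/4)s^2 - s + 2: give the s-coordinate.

h'(s) = -3s^2 - (7/2)s - 1 = 0 at s = -2/3, -1/2.
h''(s) = -6s - 7/2. h''(-2/3) = 1/2 > 0 ⇒ local minimum; h''(-1/2) = -1/2 < 0 ⇒ local maximum.
So the local minimum value is h(-2/3) = 59/27.

-2/3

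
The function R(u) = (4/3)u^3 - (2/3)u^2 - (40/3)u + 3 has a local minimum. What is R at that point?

R'(u) = 4u^2 - (4/3)u - 40/3 = 0 at u = -5/3, 2.
R''(u) = 8u - 4/3. R''(-5/3) = -44/3 < 0 ⇒ local maximum; R''(2) = 44/3 > 0 ⇒ local minimum.
The local minimum is R(2) = -47/3.

-47/3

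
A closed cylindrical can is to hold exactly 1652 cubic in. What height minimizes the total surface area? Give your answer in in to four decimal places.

With radius r and height h, πr²h = 1652 so h = 1652/(πr²), and S(r) = 2πr² + 2πrh = 2πr² + 2·1652/r.
S'(r) = 4πr − 2·1652/r² = 0 ⇒ r³ = 1652/(2π), so r ≈ 6.4063 and h = 2r ≈ 12.8127.
S''(r) = 4π + 4·1652/r³ > 0, so this is the minimum; S ≈ 773.6085.

12.8127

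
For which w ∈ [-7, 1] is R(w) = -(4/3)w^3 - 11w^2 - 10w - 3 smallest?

-5

The derivative is -4w^2 - 22w - 10, which vanishes at w = -5 and w = -1/2.
Evaluating at the critical points and endpoints: R(-7) = -44/3,  R(-5) = -184/3,  R(-1/2) = -7/12,  R(1) = -76/3.
So the minimum is R(-5) = -184/3.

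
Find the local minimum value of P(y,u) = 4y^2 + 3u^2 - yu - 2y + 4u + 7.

∂P/∂y = 8y - u - 2 = 0 and ∂P/∂u = -y + 6u + 4 = 0, so (y, u) = (8/47, -30/47).
The Hessian has P_{yy} = 8, P_{uu} = 6, P_{yu} = -1, giving D = 47 > 0 with P_{yy} > 0, so the point is a local minimum.
P(8/47, -30/47) = 261/47.

261/47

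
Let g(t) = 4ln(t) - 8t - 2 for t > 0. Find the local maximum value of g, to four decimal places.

g'(t) = 4/t − 8 = 0 gives t = 1/2.
g''(t) = -4/t², which is negative for t > 0, so this is a local maximum.
g(1/2) = 4·ln(1/2) - 4 - 2 ≈ -8.7726.

-8.7726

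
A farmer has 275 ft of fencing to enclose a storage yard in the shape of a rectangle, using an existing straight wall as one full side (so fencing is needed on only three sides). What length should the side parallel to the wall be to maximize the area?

Let the sides perpendicular to the wall have length x and the parallel side y, so 2x + y = 275 and the area is A = xy = x(275 − 2x).
A'(x) = 275 − 4x = 0 gives x = 275/4, and A''(x) = −4 < 0 confirms a maximum.
Then y = 275 − 2·275/4 = 275/2 and A = 75625/8.

275/2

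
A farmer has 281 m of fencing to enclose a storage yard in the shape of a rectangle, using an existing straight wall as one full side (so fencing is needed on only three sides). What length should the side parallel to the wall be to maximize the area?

281/2

Let the sides perpendicular to the wall have length x and the parallel side y, so 2x + y = 281 and the area is A = xy = x(281 − 2x).
A'(x) = 281 − 4x = 0 gives x = 281/4, and A''(x) = −4 < 0 confirms a maximum.
Then y = 281 − 2·281/4 = 281/2 and A = 78961/8.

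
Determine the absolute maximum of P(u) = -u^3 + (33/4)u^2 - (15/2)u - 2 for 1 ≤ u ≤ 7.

167/4

The derivative is -3u^2 + (33/2)u - 15/2, whose only zero in [1, 7] is u = 5.
Compare values at every candidate in [1, 7]: P(1) = -9/4; P(5) = 167/4; P(7) = 27/4.
Hence the absolute maximum is 167/4 at u = 5.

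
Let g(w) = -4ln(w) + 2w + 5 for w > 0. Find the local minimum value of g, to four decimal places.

6.2274

g'(w) = -4/w + 2 = 0 gives w = 2.
g''(w) = 4/w², which is positive for w > 0, so this is a local minimum.
g(2) = -4·ln(2) + 4 + 5 ≈ 6.2274.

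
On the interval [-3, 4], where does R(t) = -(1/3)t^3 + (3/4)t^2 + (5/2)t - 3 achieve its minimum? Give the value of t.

Differentiating, R'(t) = -t^2 + (3/2)t + 5/2; which vanishes at t = -1 and t = 5/2.
Evaluating at the critical points and endpoints: R(-3) = 21/4,  R(-1) = -53/12,  R(5/2) = 131/48,  R(4) = -7/3.
Hence the absolute minimum is -53/12 at t = -1.

-1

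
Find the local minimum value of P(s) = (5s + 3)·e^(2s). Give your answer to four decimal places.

-0.2770

By the product rule, P'(s) = (10s + 11)·e^(2s). Since e^(2s) > 0, the only critical point is s = -11/10.
P''(-11/10) has the same sign as 10 > 0, so this is a local minimum.
P(-11/10) = (-5/2)·e^(-11/5) ≈ -0.2770.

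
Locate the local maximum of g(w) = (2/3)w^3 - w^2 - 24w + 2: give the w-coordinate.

g'(w) = 2w^2 - 2w - 24. Setting g'(w) = 0 gives w ∈ {-3, 4}.
Second-derivative test with g''(w) = 4w - 2: g''(-3) = -14 < 0 ⇒ local maximum; g''(4) = 14 > 0 ⇒ local minimum.
Thus g has its local maximum at w = -3, with value 47.

-3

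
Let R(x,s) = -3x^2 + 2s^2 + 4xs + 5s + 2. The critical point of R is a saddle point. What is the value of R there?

1/8

∂R/∂x = -6x + 4s = 0 and ∂R/∂s = 4x + 4s + 5 = 0, so (x, s) = (-1/2, -3/4).
The Hessian has R_{xx} = -6, R_{ss} = 4, R_{xs} = 4, giving D = -40 < 0, so the point is a saddle point.
R(-1/2, -3/4) = 1/8.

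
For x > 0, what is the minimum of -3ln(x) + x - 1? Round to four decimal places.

-1.2958

f'(x) = -3/x + 1 = 0 gives x = 3.
f''(x) = 3/x², which is positive for x > 0, so this is a local minimum.
f(3) = -3·ln(3) + 3 - 1 ≈ -1.2958.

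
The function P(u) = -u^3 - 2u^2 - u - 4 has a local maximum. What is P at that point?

P'(u) = -3u^2 - 4u - 1 = 0 at u = -1, -1/3.
P''(u) = -6u - 4. P''(-1) = 2 > 0 ⇒ local minimum; P''(-1/3) = -2 < 0 ⇒ local maximum.
Thus P has its local maximum at u = -1/3, with value -104/27.

-104/27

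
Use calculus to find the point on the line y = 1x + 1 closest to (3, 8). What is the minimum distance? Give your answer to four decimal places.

Minimize D(x)^2 = (x - 3)^2 + (x - 7)^2.
d/dx[D^2] = 2(x - 3) + 2·1·(x - 7) = 0 ⇒ x = 5.
Then y = 6 and the distance is √(8) ≈ 2.8284.

2.8284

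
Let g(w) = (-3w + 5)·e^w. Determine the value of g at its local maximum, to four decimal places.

5.8432

Differentiating with the product rule gives g'(w) = (-3w + 2)·e^w. Since e^w > 0, the only critical point is w = 2/3.
g''(2/3) has the same sign as -3 < 0, so this is a local maximum.
g(2/3) = (3)·e^(2/3) ≈ 5.8432.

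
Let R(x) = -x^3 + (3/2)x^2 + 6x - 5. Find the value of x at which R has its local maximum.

2

Critical points: R'(x) = -3x^2 + 3x + 6 vanishes at x = -1, 2.
R''(x) = -6x + 3. R''(-1) = 9 > 0 ⇒ local minimum; R''(2) = -9 < 0 ⇒ local maximum.
Thus R has its local maximum at x = 2, with value 5.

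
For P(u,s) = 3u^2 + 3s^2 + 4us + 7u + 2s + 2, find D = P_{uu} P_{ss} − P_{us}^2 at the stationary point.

20

∂P/∂u = 6u + 4s + 7 = 0 and ∂P/∂s = 4u + 6s + 2 = 0, so (u, s) = (-17/10, 4/5).
The Hessian has P_{uu} = 6, P_{ss} = 6, P_{us} = 4, giving D = 20 > 0 with P_{uu} > 0, so the point is a local minimum.
D = (6)·(6) − (4)^2 = 20.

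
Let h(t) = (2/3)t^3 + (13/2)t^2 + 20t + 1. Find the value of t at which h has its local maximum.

Critical points: h'(t) = 2t^2 + 13t + 20 vanishes at t = -4, -5/2.
Second-derivative test with h''(t) = 4t + 13: h''(-4) = -3 < 0 ⇒ local maximum; h''(-5/2) = 3 > 0 ⇒ local minimum.
Thus h has its local maximum at t = -4, with value -53/3.

-4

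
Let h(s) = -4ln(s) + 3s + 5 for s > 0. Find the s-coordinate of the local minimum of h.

h'(s) = -4/s + 3 = 0 gives s = 4/3.
h''(s) = 4/s², which is positive for s > 0, so this is a local minimum.
h(4/3) = -4·ln(4/3) + 4 + 5 ≈ 7.8493.

4/3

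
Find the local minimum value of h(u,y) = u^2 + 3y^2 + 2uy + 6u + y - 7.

-153/8

∂h/∂u = 2u + 2y + 6 = 0 and ∂h/∂y = 2u + 6y + 1 = 0, so (u, y) = (-17/4, 5/4).
The Hessian has h_{uu} = 2, h_{yy} = 6, h_{uy} = 2, giving D = 8 > 0 with h_{uu} > 0, so the point is a local minimum.
h(-17/4, 5/4) = -153/8.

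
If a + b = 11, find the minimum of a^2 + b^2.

With a + b = 11, a^2 + b^2 = a^2 + (11 − a)^2.
The derivative 2a − 2(11 − a) = 4a − 22 vanishes at a = 11/2; second derivative 4 > 0, a minimum.
The minimum is 2·(11/2)^2 = 121/2.

121/2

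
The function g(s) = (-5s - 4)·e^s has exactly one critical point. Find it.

-9/5

Differentiating with the product rule gives g'(s) = (-5s - 9)·e^s. Since e^s > 0, the only critical point is s = -9/5.
g''(-9/5) has the same sign as -5 < 0, so this is a local maximum.
g(-9/5) = (5)·e^(-9/5) ≈ 0.8265.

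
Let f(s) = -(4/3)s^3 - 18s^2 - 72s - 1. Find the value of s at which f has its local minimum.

-6

f'(s) = -4s^2 - 36s - 72. Setting f'(s) = 0 gives s ∈ {-6, -3}.
f''(s) = -8s - 36. f''(-6) = 12 > 0 ⇒ local minimum; f''(-3) = -12 < 0 ⇒ local maximum.
The local minimum is f(-6) = 71.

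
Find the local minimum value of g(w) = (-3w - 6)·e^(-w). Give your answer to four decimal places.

-8.1548

By the product rule, g'(w) = (3w + 3)·e^(-w). Since e^(-w) > 0, the only critical point is w = -1.
g''(-1) has the same sign as 3 > 0, so this is a local minimum.
g(-1) = (-3)·e^(1) ≈ -8.1548.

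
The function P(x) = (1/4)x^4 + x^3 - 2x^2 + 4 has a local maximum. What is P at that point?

4

Critical points: P'(x) = x^3 + 3x^2 - 4x vanishes at x = -4, 0, 1.
P''(x) = 3x^2 + 6x - 4. P''(-4) = 20 > 0 ⇒ local minimum; P''(0) = -4 < 0 ⇒ local maximum; P''(1) = 5 > 0 ⇒ local minimum.
The local maximum is P(0) = 4.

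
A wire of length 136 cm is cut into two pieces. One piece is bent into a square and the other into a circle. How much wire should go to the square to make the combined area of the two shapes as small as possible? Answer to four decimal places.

76.1735

Let x be the length used for the square. Square side x/4; circle radius (136−x)/(2π).
A(x) = (x/4)² + π·((136−x)/(2π))² = x²/16 + (136−x)²/(4π) for 0 ≤ x ≤ 136. A'(x) = x/8 − (136−x)/(2π) = 0 gives x = 4·136/(π+4) ≈ 76.1735.
A'' = 1/8 + 1/(2π) > 0, so this gives the minimum combined area; x ≈ 76.1735 cm to the square.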